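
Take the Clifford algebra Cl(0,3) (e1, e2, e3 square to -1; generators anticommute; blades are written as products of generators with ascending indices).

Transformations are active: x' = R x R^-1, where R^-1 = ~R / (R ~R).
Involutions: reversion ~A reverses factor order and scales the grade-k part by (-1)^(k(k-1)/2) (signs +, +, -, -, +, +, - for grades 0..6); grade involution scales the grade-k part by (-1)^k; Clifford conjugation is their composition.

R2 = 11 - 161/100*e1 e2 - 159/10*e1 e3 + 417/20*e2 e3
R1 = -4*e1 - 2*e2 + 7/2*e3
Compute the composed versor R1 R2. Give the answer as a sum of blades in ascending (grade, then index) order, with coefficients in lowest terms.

Distribute over the terms of R1 (each basis-blade product reordered to ascending indices, repeated generators contracted through their squares):
(-4*e1) R2 = -44*e1 - 161/25*e2 - 318/5*e3 - 417/5*e1 e2 e3
(-2*e2) R2 = 161/50*e1 - 22*e2 + 417/10*e3 - 159/5*e1 e2 e3
(7/2*e3) R2 = -1113/20*e1 + 2919/40*e2 + 77/2*e3 - 1127/200*e1 e2 e3
Summing the partial products and collecting blades:
Answer: -9643/100*e1 + 8907/200*e2 + 83/5*e3 - 24167/200*e1 e2 e3


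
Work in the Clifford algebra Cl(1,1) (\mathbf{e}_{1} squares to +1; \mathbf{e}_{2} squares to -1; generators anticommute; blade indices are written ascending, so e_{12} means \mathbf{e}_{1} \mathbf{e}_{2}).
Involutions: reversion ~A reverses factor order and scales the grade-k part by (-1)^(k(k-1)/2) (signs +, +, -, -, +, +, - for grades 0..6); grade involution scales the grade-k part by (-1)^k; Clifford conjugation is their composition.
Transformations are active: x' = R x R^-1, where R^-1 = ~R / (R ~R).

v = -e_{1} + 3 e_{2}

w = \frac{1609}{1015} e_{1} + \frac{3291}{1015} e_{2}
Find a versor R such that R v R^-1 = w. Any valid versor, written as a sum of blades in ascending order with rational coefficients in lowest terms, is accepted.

Take R = v + w = \frac{594}{1015} e_{1} + \frac{6336}{1015} e_{2}. Because q(v) = q(w) = -8, conjugation by R sends v exactly to w.
Answer: \frac{594}{1015} e_{1} + \frac{6336}{1015} e_{2}


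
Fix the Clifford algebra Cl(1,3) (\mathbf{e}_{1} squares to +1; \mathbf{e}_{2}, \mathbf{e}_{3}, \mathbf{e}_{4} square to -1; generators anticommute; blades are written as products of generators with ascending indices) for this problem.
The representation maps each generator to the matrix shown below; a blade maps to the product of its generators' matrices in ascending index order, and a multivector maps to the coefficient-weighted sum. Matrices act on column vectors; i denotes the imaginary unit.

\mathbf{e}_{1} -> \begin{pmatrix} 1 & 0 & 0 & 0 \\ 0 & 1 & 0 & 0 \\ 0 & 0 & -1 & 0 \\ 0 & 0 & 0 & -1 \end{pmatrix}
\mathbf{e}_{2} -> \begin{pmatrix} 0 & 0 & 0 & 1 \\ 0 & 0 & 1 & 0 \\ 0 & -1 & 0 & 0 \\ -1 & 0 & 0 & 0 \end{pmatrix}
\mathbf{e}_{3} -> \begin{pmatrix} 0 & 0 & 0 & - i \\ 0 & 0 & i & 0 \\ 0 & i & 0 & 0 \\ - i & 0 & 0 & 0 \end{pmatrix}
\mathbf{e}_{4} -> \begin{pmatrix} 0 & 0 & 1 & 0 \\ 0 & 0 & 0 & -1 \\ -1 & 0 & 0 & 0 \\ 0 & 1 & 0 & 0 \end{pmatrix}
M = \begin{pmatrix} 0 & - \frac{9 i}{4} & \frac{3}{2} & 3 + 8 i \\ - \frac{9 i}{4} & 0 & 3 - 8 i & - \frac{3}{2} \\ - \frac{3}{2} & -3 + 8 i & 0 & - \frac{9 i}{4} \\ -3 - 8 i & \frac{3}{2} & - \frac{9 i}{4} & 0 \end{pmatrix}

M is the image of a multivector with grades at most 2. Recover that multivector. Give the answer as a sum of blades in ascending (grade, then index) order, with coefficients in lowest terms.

Method: the blade images are trace-orthogonal — tr(rho(e_A) rho(e_B)^-1) = 4 if A = B and 0 otherwise — and rho(e_A)^-1 = (e_A)^2 * rho(e_A) with (e_A)^2 = +1 or -1, so the coefficient of e_A in the preimage is (e_A)^2 * tr(M rho(e_A))/4.
Nonzero projections over blades of grade <= 2: e_{2}: (e_{2})^2 = -1, tr(M rho(e_{2})) = -12, coefficient 3; e_{4}: (e_{4})^2 = -1, tr(M rho(e_{4})) = -6, coefficient \frac{3}{2}; e_{1} e_{3}: (e_{1} e_{3})^2 = +1, tr(M rho(e_{1} e_{3})) = -32, coefficient -8; e_{3} e_{4}: (e_{3} e_{4})^2 = -1, tr(M rho(e_{3} e_{4})) = -9, coefficient \frac{9}{4}. Every other blade of grade <= 2 projects to 0.
Answer: 3 e_{2} + \frac{3}{2} e_{4} - 8 e_{1} e_{3} + \frac{9}{4} e_{3} e_{4}


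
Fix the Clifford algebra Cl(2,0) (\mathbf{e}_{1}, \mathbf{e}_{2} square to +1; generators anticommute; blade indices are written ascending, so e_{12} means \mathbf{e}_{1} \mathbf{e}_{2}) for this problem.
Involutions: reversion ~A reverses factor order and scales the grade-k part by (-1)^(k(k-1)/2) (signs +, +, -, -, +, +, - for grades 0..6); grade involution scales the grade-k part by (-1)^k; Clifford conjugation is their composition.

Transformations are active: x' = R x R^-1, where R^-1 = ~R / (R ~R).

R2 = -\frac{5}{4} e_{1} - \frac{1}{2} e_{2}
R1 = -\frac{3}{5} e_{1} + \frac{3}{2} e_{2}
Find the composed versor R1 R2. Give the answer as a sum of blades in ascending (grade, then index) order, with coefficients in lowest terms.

Distribute over the terms of R1 (each basis-blade product reordered to ascending indices, repeated generators contracted through their squares):
(-\frac{3}{5} e_{1}) R2 = \frac{3}{4} + \frac{3}{10} e_{12}
(\frac{3}{2} e_{2}) R2 = -\frac{3}{4} + \frac{15}{8} e_{12}
Summing the partial products and collecting blades:
Answer: \frac{87}{40} e_{12}


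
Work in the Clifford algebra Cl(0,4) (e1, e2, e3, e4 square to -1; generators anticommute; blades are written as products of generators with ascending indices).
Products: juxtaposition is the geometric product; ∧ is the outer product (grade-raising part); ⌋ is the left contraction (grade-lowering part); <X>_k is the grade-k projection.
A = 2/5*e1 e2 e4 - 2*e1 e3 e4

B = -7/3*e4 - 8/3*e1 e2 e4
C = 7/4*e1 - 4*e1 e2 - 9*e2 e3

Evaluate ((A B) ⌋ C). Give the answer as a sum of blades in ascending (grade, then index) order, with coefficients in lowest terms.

step 1: -16/15 + 14/15*e1 e2 - 14/3*e1 e3 + 16/3*e2 e3
step 2: 776/15 - 28/15*e1 + 64/15*e1 e2 + 48/5*e2 e3
Answer: 776/15 - 28/15*e1 + 64/15*e1 e2 + 48/5*e2 e3


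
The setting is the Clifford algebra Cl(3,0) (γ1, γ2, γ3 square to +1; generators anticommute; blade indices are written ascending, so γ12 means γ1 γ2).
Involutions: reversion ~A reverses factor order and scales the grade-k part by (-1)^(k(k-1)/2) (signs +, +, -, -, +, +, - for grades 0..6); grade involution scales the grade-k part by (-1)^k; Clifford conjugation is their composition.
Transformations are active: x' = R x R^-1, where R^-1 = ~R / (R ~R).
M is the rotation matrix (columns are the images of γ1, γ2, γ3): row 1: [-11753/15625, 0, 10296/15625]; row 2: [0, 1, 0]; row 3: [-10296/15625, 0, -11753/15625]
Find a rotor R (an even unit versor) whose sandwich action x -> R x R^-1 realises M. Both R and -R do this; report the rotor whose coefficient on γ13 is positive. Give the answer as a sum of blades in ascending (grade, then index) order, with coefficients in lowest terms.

Method: write R = a + b12*γ12 + b13*γ13 + b23*γ23 with a^2 + b12^2 + b13^2 + b23^2 = 1 (so R^-1 = ~R). Expanding the columns R e_j ~R gives tr M = 4a^2 - 1 and, from the antisymmetric part, M21 - M12 = -4a*b12, M13 - M31 = 4a*b13, M32 - M23 = -4a*b23.
Here tr M = -7881/15625, so a^2 = (1 + tr M)/4 = 1936/15625 and a = ±44/125. Taking a = 44/125: M21 - M12 = 0, M13 - M31 = 20592/15625, M32 - M23 = 0, giving b12 = 0, b13 = 117/125, b23 = 0, i.e. R = 44/125 + 117/125*γ13.
Its γ13 coefficient is already positive.
Answer: 44/125 + 117/125*γ13. Sheet selection: the two-to-one cover makes ±R indistinguishable at the matrix level (trace -7881/15625), so uniqueness comes from the required sign on γ13.


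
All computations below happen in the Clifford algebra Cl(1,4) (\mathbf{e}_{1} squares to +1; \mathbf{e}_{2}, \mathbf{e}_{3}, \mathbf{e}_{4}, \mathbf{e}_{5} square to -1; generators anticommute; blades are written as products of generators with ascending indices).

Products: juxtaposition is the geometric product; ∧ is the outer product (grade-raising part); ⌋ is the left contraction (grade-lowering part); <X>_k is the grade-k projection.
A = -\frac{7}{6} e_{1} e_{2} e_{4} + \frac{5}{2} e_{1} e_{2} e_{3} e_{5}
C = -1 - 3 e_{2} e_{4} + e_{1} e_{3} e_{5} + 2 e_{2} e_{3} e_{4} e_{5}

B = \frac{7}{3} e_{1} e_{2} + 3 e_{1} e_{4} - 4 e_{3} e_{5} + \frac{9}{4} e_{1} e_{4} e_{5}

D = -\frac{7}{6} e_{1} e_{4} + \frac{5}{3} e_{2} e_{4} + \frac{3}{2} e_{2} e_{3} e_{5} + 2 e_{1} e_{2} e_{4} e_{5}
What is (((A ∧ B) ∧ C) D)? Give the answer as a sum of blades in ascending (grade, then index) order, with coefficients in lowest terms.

step 1: -\frac{14}{3} e_{1} e_{2} e_{3} e_{4} e_{5}
step 2: \frac{14}{3} e_{1} e_{2} e_{3} e_{4} e_{5}
step 3: -\frac{28}{3} e_{3} + 7 e_{1} e_{4} + \frac{70}{9} e_{1} e_{3} e_{5} - \frac{49}{9} e_{2} e_{3} e_{5}
Answer: -\frac{28}{3} e_{3} + 7 e_{1} e_{4} + \frac{70}{9} e_{1} e_{3} e_{5} - \frac{49}{9} e_{2} e_{3} e_{5}


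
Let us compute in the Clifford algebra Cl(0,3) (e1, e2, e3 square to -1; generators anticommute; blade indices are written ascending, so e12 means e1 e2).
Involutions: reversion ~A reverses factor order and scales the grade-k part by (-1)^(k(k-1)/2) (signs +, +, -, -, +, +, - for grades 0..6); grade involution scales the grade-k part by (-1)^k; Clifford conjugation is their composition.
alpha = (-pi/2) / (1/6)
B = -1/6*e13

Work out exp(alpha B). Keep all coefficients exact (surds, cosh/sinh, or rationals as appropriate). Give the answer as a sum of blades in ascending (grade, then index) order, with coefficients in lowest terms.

B^2 = (-1/6)^2*(e13)^2 = 1/36*(-1) = -1/36 (a basis 2-blade squares to minus the product of its generators' squares).
B^2 = -1/36 — the series telescopes trigonometrically here: l = 1/6, alpha*l = -pi/2, so exp(alpha B) = cos(-pi/2) + (sin(-pi/2)/(1/6))*B = 0 + (-6)*B.
Answer: e13


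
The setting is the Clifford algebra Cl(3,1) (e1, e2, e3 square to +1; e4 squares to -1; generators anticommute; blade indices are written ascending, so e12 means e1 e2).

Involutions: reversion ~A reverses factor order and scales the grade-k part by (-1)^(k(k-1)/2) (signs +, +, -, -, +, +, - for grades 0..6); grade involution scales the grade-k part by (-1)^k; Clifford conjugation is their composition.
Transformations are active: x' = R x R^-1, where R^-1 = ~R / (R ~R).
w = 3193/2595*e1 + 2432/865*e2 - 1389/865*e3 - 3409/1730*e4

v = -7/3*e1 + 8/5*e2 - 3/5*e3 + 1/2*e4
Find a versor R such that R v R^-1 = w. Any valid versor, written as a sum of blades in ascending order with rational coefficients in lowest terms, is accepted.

The midline construction: v and w both square to 7303/900, so reflecting in their sum -954/865*e1 + 3816/865*e2 - 1908/865*e3 - 1272/865*e4 exchanges them.
Answer: -954/865*e1 + 3816/865*e2 - 1908/865*e3 - 1272/865*e4


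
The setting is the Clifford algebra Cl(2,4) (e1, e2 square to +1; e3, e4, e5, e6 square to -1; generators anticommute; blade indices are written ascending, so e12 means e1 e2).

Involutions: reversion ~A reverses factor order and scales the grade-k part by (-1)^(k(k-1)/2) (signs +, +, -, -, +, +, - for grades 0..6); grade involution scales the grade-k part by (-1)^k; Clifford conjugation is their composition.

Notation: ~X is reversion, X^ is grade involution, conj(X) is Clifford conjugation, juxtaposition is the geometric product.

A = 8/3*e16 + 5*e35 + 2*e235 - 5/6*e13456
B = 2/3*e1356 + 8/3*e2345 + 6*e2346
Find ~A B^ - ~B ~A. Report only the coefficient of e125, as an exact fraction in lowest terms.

first term: -43/9*e4 + 10/3*e16 - 40/3*e24 - 16/9*e35 - 5*e125 + 8/9*e126 + 12*e456 - 16*e1234 + 30*e2456 - 64/9*e123456
second term: 53/9*e4 + 10/3*e16 - 40/3*e24 - 16/9*e35 + 5*e125 - 32/9*e126 + 12*e456 + 16*e1234 - 30*e2456 - 64/9*e123456
Answer: -10


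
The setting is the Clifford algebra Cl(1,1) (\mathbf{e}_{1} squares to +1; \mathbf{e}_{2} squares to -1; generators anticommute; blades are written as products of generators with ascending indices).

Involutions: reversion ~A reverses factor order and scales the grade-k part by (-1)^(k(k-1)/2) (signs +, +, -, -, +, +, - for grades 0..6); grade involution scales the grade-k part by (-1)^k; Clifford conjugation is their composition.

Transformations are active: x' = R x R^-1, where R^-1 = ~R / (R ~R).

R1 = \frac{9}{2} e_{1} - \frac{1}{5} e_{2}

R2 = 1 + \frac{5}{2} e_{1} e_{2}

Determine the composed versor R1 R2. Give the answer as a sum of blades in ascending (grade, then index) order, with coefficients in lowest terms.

Distribute over the terms of R1 (each basis-blade product reordered to ascending indices, repeated generators contracted through their squares):
(\frac{9}{2} e_{1}) R2 = \frac{9}{2} e_{1} + \frac{45}{4} e_{2}
(-\frac{1}{5} e_{2}) R2 = -\frac{1}{2} e_{1} - \frac{1}{5} e_{2}
Summing the partial products and collecting blades:
Answer: 4 e_{1} + \frac{221}{20} e_{2}


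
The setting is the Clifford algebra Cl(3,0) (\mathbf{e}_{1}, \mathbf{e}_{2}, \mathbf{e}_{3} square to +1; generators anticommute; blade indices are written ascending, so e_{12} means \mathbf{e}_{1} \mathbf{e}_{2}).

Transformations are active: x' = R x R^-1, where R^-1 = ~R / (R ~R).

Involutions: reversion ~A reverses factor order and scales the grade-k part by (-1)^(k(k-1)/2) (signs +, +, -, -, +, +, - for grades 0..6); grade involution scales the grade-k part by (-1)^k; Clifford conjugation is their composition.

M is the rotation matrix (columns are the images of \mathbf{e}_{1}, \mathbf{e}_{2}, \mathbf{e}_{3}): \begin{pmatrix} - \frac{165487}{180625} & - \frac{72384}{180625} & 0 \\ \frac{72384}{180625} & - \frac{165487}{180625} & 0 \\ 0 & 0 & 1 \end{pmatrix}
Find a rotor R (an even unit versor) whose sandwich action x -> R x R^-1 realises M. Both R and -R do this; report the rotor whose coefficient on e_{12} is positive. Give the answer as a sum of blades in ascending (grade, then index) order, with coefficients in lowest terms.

Method: write R = a + b12*e_{12} + b13*e_{13} + b23*e_{23} with a^2 + b12^2 + b13^2 + b23^2 = 1 (so R^-1 = ~R). Expanding the columns R e_j ~R gives tr M = 4a^2 - 1 and, from the antisymmetric part, M21 - M12 = -4a*b12, M13 - M31 = 4a*b13, M32 - M23 = -4a*b23.
Here tr M = -\frac{150349}{180625}, so a^2 = (1 + tr M)/4 = \frac{7569}{180625} and a = ±\frac{87}{425}. Taking a = \frac{87}{425}: M21 - M12 = \frac{144768}{180625}, M13 - M31 = 0, M32 - M23 = 0, giving b12 = -\frac{416}{425}, b13 = 0, b23 = 0, i.e. R = \frac{87}{425} - \frac{416}{425} e_{12}.
Its e_{12} coefficient is negative, so report the other preimage -R.
Answer: -\frac{87}{425} + \frac{416}{425} e_{12}. Uniqueness: Spin(3) -> SO(3) maps R and -R to the same rotation of trace -\frac{150349}{180625}; fixing the sign of the e_{12} coefficient removes the ambiguity.


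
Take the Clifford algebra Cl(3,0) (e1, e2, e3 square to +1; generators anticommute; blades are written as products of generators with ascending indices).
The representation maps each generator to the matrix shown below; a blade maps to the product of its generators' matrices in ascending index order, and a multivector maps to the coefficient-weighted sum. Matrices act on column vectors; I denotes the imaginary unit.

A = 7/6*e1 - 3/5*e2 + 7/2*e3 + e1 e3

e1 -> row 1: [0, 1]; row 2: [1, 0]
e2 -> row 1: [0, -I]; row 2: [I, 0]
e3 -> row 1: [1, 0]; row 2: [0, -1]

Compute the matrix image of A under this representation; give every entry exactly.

Bivector images (products of the table entries): rho(e1 e3) = rho(e1)rho(e3) = row 1: [0, -1]; row 2: [1, 0].
M = (7/6)*rho(e1) + (-3/5)*rho(e2) + (7/2)*rho(e3) + (1)*rho(e1 e3), summed entrywise:
Answer: row 1: [7/2, 1/6 + 3*I/5]; row 2: [13/6 - 3*I/5, -7/2]


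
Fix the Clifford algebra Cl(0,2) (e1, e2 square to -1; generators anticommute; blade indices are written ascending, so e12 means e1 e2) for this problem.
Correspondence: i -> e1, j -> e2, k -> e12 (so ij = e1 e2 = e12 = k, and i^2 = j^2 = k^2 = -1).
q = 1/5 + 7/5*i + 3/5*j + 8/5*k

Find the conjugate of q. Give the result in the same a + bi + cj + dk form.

In blades: q = 1/5 + 7/5*e1 + 3/5*e2 + 8/5*e12.
Conjugation here is Clifford conjugation: the scalar is fixed and the grade-1 and grade-2 blades all flip sign, giving 1/5 - 7/5*e1 - 3/5*e2 - 8/5*e12; translating back:
Answer: 1/5 - 7/5*i - 3/5*j - 8/5*k


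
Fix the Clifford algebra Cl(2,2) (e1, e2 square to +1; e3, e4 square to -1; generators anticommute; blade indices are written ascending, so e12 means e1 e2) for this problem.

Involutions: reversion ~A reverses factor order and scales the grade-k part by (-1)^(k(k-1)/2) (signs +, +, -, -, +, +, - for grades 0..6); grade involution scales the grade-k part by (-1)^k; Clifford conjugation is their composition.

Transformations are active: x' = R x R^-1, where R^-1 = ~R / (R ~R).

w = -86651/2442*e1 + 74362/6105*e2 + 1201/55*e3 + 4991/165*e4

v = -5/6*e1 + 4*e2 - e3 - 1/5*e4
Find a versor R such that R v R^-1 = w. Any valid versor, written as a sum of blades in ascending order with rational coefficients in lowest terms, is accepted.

Here q(v) = q(w) = 14089/900; the classical choice R = v + w = -14781/407*e1 + 98782/6105*e2 + 1146/55*e3 + 4958/165*e4 then realises v -> w under the sandwich.
Answer: -14781/407*e1 + 98782/6105*e2 + 1146/55*e3 + 4958/165*e4


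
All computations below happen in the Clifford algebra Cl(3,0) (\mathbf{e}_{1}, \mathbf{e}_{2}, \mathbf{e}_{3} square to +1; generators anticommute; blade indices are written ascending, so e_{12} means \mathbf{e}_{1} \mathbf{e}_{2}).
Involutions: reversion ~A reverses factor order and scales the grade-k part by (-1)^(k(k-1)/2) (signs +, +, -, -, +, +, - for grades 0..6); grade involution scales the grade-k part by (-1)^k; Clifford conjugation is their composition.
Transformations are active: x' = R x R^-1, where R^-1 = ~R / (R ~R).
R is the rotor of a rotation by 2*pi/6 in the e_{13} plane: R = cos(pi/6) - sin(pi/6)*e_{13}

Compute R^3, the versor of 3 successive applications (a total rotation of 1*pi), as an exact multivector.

Because a rotor carries half the rotation angle, composing 3 copies of this e_{13}-plane rotor multiplies the phase: 3*(pi/6) = \frac{\pi}{2}, hence R^3 = cos(\frac{\pi}{2}) - sin(\frac{\pi}{2})*e_{13}.
cos(\frac{\pi}{2}) = 0 and sin(\frac{\pi}{2}) = 1, so R^3 = -e_{13}. The net rotation is 1*pi; the rotor keeps the half-angle phase exactly.
Answer: -e_{13}


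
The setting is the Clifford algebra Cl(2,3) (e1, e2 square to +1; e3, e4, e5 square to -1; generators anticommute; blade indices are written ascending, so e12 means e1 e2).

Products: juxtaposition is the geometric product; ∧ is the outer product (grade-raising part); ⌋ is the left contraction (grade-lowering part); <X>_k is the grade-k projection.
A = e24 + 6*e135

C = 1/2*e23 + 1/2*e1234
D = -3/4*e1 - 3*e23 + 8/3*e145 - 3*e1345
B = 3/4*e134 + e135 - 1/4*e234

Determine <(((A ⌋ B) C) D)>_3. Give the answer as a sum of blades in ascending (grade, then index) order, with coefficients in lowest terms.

step 1: -6 + 1/4*e3
step 2: 1/8*e2 - 3*e23 - 1/8*e124 - 3*e1234
step 3: 9 - 3/8*e3 + 3/32*e12 + 9*e14 + 3/32*e24 + 28/3*e25 + 9/4*e123 + 3/8*e134 - 9/4*e234 - 61/8*e235 - 28/3*e1245 - 61/8*e12345
step 4: 9/4*e123 + 3/8*e134 - 9/4*e234 - 61/8*e235
Answer: 9/4*e123 + 3/8*e134 - 9/4*e234 - 61/8*e235


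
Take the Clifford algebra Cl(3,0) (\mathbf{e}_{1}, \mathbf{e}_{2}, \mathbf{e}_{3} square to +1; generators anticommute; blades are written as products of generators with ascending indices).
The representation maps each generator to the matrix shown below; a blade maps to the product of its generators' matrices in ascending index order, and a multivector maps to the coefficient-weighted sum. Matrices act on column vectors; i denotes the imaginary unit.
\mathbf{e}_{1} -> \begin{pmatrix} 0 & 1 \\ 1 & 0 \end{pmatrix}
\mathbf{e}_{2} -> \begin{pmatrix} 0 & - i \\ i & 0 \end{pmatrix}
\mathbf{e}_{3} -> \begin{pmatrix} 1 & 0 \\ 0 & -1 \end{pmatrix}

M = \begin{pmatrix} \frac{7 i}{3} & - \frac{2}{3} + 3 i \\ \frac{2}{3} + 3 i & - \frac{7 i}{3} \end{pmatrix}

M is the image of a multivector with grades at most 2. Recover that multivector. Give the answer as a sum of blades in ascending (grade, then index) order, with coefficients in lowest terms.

Method: 1, rho(e_{1}), rho(e_{2}), rho(e_{3}) form a trace-orthogonal basis of the 2x2 complex matrices (tr(X Y) = 2 if X = Y, else 0), so M = m0*1 + m1*rho(e_{1}) + m2*rho(e_{2}) + m3*rho(e_{3}) with m0 = tr(M)/2 = 0, m1 = tr(M rho(e_{1}))/2 = 3 i, m2 = tr(M rho(e_{2}))/2 = - \frac{2 i}{3}, m3 = tr(M rho(e_{3}))/2 = \frac{7 i}{3}.
Multiplying table entries, the bivector images are rho(e_{1} e_{2}) = i*rho(e_{3}), rho(e_{1} e_{3}) = -i*rho(e_{2}), rho(e_{2} e_{3}) = i*rho(e_{1}); with real blade coefficients the real parts of m0..m3 are the coefficients of 1, e_{1}, e_{2}, e_{3} and the imaginary parts give the bivectors (e_{2} e_{3}: Im m1, e_{1} e_{3}: -Im m2, e_{1} e_{2}: Im m3).
Answer: \frac{7}{3} e_{1} e_{2} + \frac{2}{3} e_{1} e_{3} + 3 e_{2} e_{3}


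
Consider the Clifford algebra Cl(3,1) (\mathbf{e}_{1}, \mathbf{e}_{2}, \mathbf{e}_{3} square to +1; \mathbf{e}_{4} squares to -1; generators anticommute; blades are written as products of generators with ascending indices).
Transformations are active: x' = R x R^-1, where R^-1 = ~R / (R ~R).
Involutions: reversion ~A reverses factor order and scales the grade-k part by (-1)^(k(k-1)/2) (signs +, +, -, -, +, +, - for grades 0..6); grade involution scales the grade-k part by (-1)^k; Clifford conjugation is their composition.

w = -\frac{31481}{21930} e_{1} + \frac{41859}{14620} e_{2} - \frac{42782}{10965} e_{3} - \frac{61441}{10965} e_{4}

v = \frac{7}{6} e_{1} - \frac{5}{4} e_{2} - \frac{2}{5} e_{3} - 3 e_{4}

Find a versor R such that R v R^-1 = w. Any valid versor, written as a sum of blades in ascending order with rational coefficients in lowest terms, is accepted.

Reasoning: v^2 = w^2 = -\frac{21299}{3600} since conjugation preserves the quadratic form; R = v + w = -\frac{2948}{10965} e_{1} + \frac{5896}{3655} e_{2} - \frac{47168}{10965} e_{3} - \frac{94336}{10965} e_{4} is then valid when invertible, keeping its own part and reversing (v - w)/2.
Answer: -\frac{2948}{10965} e_{1} + \frac{5896}{3655} e_{2} - \frac{47168}{10965} e_{3} - \frac{94336}{10965} e_{4}


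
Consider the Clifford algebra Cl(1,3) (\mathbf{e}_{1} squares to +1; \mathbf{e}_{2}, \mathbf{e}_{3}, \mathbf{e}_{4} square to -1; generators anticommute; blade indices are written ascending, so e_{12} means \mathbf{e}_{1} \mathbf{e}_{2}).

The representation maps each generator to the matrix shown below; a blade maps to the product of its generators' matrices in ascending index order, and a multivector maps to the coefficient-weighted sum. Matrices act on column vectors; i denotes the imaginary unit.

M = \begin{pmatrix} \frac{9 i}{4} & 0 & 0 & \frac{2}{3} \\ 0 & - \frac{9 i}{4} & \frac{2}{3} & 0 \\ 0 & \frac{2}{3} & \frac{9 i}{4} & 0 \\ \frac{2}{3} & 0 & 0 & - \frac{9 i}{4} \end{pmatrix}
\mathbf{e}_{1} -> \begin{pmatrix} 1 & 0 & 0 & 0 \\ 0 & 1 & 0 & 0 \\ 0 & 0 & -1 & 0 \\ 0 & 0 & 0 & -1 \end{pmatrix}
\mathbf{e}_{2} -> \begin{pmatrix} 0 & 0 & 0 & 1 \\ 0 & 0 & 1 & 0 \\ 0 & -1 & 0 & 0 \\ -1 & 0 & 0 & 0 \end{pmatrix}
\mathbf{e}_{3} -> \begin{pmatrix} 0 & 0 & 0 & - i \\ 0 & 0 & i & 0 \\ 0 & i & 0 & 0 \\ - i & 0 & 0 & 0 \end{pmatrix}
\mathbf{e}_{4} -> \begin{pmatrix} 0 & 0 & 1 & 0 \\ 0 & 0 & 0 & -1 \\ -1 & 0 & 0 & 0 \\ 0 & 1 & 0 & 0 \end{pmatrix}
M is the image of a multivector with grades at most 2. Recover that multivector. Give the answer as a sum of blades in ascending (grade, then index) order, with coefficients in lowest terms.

Method: the blade images are trace-orthogonal — tr(rho(e_A) rho(e_B)^-1) = 4 if A = B and 0 otherwise — and rho(e_A)^-1 = (e_A)^2 * rho(e_A) with (e_A)^2 = +1 or -1, so the coefficient of e_A in the preimage is (e_A)^2 * tr(M rho(e_A))/4.
Nonzero projections over blades of grade <= 2: e_{12}: (e_{12})^2 = +1, tr(M rho(e_{12})) = \frac{8}{3}, coefficient \frac{2}{3}; e_{23}: (e_{23})^2 = -1, tr(M rho(e_{23})) = 9, coefficient -\frac{9}{4}. Every other blade of grade <= 2 projects to 0.
Answer: \frac{2}{3} e_{12} - \frac{9}{4} e_{23}


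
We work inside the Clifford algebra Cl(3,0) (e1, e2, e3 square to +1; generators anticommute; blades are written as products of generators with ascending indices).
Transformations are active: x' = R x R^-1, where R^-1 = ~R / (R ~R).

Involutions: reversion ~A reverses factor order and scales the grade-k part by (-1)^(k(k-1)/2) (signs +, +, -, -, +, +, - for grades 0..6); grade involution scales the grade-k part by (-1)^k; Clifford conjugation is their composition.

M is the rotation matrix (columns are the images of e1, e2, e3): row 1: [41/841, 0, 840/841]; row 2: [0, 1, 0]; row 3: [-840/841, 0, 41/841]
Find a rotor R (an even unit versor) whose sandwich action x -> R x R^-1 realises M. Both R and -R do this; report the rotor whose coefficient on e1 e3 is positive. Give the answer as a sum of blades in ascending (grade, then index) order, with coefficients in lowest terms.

Method: write R = a + b12*e1 e2 + b13*e1 e3 + b23*e2 e3 with a^2 + b12^2 + b13^2 + b23^2 = 1 (so R^-1 = ~R). Expanding the columns R e_j ~R gives tr M = 4a^2 - 1 and, from the antisymmetric part, M21 - M12 = -4a*b12, M13 - M31 = 4a*b13, M32 - M23 = -4a*b23.
Here tr M = 923/841, so a^2 = (1 + tr M)/4 = 441/841 and a = ±21/29. Taking a = 21/29: M21 - M12 = 0, M13 - M31 = 1680/841, M32 - M23 = 0, giving b12 = 0, b13 = 20/29, b23 = 0, i.e. R = 21/29 + 20/29*e1 e3.
Its e1 e3 coefficient is already positive.
Answer: 21/29 + 20/29*e1 e3. Uniqueness: Spin(3) -> SO(3) maps R and -R to the same rotation of trace 923/841; fixing the sign of the e1 e3 coefficient removes the ambiguity.


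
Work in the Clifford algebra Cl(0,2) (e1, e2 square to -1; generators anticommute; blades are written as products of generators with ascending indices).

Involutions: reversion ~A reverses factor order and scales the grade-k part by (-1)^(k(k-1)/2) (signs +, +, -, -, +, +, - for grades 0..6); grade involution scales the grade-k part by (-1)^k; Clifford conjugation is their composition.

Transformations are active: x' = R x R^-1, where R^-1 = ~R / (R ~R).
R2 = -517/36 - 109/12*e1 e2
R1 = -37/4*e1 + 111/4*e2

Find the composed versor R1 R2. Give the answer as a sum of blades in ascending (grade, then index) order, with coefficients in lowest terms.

Distribute over the terms of R1 (each basis-blade product reordered to ascending indices, repeated generators contracted through their squares):
(-37/4*e1) R2 = 19129/144*e1 - 4033/48*e2
(111/4*e2) R2 = -4033/16*e1 - 19129/48*e2
Summing the partial products and collecting blades:
Answer: -1073/9*e1 - 11581/24*e2


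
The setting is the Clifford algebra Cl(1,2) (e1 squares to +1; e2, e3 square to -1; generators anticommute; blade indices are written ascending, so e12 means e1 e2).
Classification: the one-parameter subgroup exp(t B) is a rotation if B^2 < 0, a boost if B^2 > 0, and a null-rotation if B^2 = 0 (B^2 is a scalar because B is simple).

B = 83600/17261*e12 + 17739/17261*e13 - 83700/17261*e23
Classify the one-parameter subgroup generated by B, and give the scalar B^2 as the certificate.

B^2 term by term: the squares give (83600/17261)^2*(e12)^2 + (17739/17261)^2*(e13)^2 + (-83700/17261)^2*(e23)^2 = 6988960000/297942121*(+1) + 314672121/297942121*(+1) + 7005690000/297942121*(-1) = 1 (each basis 2-blade squares to minus the product of its generators' squares); cross terms between blades sharing an index anticommute and cancel. So B^2 = 1.
Answer: boost, certificate B^2 = 1. One invariant decides it: the square 1 survives every conjugation, and its sign is exactly the classification.


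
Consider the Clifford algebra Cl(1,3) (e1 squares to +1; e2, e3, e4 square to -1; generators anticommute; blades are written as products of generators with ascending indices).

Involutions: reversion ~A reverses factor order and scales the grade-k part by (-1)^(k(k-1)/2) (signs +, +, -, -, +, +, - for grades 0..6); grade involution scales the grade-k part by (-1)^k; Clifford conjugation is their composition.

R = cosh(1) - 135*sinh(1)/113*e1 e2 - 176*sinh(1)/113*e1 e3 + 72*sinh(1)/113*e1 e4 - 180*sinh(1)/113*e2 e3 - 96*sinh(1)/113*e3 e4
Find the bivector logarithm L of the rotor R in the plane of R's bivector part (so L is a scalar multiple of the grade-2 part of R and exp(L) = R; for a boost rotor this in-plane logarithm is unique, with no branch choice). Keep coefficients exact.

The scalar part of R is cosh(1), which fixes the rapidity magnitude through cosh (cosh is even, so it cannot fix the sign — the bivector part carries that); dividing the bivector part by sinh of the rapidity gives the plane, and L = rapidity * plane, where the joint sign ambiguity of (rapidity, plane) cancels in the product.
Concretely: cosh(rapidity) = cosh(1) gives rapidity = ±1, and since rapidity/sinh(rapidity) is even the sign is immaterial: L = (rapidity/sinh(rapidity)) * <R>_2 = (1/sinh(1)) * <R>_2.
Answer: -135/113*e1 e2 - 176/113*e1 e3 + 72/113*e1 e4 - 180/113*e2 e3 - 96/113*e3 e4


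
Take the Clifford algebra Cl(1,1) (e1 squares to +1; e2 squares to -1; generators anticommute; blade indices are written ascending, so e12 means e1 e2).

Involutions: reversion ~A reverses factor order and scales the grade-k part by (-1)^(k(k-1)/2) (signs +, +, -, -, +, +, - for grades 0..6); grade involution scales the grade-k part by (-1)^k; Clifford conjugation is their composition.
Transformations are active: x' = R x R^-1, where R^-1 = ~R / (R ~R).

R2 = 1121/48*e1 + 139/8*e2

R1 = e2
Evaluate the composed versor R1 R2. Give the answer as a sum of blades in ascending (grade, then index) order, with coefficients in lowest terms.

Distribute over the terms of R1 (each basis-blade product reordered to ascending indices, repeated generators contracted through their squares):
(e2) R2 = -139/8 - 1121/48*e12
Answer: -139/8 - 1121/48*e12


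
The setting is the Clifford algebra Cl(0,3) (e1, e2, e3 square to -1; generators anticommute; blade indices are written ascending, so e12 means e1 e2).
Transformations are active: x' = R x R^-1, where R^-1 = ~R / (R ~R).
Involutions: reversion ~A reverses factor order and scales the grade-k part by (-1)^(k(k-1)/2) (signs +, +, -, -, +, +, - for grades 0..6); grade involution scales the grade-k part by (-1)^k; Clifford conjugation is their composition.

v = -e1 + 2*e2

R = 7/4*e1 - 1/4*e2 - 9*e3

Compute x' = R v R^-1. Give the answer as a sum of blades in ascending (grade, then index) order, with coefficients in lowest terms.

~R = 7/4*e1 - 1/4*e2 - 9*e3, and R ~R = -673/8, so R^-1 = ~R / (-673/8).
R v = 9/4 + 13/4*e12 - 9*e13 + 18*e23
Answer: 610/673*e1 - 1337/673*e2 + 324/673*e3


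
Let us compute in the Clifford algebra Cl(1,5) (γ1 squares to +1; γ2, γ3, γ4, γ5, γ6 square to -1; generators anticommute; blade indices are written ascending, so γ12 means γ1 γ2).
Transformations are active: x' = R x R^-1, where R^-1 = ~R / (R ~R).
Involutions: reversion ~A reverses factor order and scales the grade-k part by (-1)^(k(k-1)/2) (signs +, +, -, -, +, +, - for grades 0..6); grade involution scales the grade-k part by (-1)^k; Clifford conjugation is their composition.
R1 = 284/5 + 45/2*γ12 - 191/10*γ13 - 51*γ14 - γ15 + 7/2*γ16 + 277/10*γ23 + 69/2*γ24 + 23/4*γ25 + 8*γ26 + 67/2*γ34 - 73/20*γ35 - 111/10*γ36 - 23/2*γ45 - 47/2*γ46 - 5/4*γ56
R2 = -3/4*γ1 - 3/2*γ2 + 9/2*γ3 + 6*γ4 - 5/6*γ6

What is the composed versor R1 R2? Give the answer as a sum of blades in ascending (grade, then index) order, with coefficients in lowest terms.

Distribute over the terms of R2 (each basis-blade product reordered to ascending indices, repeated generators contracted through their squares):
R1 (-3/4*γ1) = -213/5*γ1 + 135/8*γ2 - 573/40*γ3 - 153/4*γ4 - 3/4*γ5 + 21/8*γ6 - 831/40*γ123 - 207/8*γ124 - 69/16*γ125 - 6*γ126 - 201/8*γ134 + 219/80*γ135 + 333/40*γ136 + 69/8*γ145 + 141/8*γ146 + 15/16*γ156
R1 (-3/2*γ2) = 135/4*γ1 - 426/5*γ2 - 831/20*γ3 - 207/4*γ4 - 69/8*γ5 - 12*γ6 - 573/20*γ123 - 153/2*γ124 - 3/2*γ125 + 21/4*γ126 - 201/4*γ234 + 219/40*γ235 + 333/20*γ236 + 69/4*γ245 + 141/4*γ246 + 15/8*γ256
R1 (9/2*γ3) = 1719/20*γ1 - 2493/20*γ2 + 1278/5*γ3 + 603/4*γ4 - 657/40*γ5 - 999/20*γ6 + 405/4*γ123 + 459/2*γ134 + 9/2*γ135 - 63/4*γ136 - 621/4*γ234 - 207/8*γ235 - 36*γ236 - 207/4*γ345 - 423/4*γ346 - 45/8*γ356
R1 (6*γ4) = 306*γ1 - 207*γ2 - 201*γ3 + 1704/5*γ4 - 69*γ5 - 141*γ6 + 135*γ124 - 573/5*γ134 + 6*γ145 - 21*γ146 + 831/5*γ234 - 69/2*γ245 - 48*γ246 + 219/10*γ345 + 333/5*γ346 - 15/2*γ456
R1 (-5/6*γ6) = 35/12*γ1 + 20/3*γ2 - 37/4*γ3 - 235/12*γ4 - 25/24*γ5 - 142/3*γ6 - 75/4*γ126 + 191/12*γ136 + 85/2*γ146 + 5/6*γ156 - 277/12*γ236 - 115/4*γ246 - 115/24*γ256 - 335/12*γ346 + 73/24*γ356 + 115/12*γ456
Summing the partial products and collecting blades:
Answer: 23161/60*γ1 - 47197/120*γ2 - 421/40*γ3 + 11459/30*γ4 - 11501/120*γ5 - 29719/120*γ6 + 2073/40*γ123 + 261/8*γ124 - 93/16*γ125 - 39/2*γ126 + 3591/40*γ134 + 579/80*γ135 + 1019/120*γ136 + 117/8*γ145 + 313/8*γ146 + 85/48*γ156 - 393/10*γ234 - 102/5*γ235 - 1273/30*γ236 - 69/4*γ245 - 83/2*γ246 - 35/12*γ256 - 597/20*γ345 - 1006/15*γ346 - 31/12*γ356 + 25/12*γ456


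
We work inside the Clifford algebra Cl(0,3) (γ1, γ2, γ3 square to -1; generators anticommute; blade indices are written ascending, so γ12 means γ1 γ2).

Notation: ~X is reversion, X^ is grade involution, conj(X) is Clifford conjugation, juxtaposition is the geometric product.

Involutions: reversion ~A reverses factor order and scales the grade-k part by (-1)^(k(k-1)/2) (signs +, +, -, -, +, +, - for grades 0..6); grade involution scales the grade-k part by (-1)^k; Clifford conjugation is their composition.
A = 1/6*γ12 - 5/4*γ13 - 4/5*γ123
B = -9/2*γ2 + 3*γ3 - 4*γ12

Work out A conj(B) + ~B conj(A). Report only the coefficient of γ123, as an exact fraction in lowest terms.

first term: -2/3 - 9/2*γ1 + 16/5*γ3 - 12/5*γ12 - 18/5*γ13 + 5*γ23 + 41/8*γ123
second term: 2/3 + 9/2*γ1 + 16/5*γ3 + 12/5*γ12 + 18/5*γ13 + 5*γ23 + 41/8*γ123
Answer: 41/4


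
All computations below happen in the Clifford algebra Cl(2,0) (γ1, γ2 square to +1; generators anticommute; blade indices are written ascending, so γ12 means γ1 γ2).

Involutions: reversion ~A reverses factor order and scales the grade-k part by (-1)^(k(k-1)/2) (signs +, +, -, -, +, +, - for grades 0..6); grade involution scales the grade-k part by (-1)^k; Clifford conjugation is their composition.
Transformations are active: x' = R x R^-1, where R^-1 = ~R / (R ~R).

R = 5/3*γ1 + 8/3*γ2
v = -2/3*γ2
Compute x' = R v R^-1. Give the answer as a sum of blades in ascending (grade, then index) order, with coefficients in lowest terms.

~R = 5/3*γ1 + 8/3*γ2, and R ~R = 89/9, so R^-1 = ~R / (89/9).
R v = -16/9 - 10/9*γ12
Answer: -160/267*γ1 - 26/89*γ2


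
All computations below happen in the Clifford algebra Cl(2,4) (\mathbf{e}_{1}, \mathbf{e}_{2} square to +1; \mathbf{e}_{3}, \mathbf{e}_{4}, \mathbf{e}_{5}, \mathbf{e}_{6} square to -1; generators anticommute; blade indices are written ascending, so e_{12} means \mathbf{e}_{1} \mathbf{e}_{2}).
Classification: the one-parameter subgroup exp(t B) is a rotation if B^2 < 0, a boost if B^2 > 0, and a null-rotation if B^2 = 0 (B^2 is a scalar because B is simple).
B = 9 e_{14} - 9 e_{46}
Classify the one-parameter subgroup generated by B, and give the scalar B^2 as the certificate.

B^2 term by term: the squares give (9)^2*(e_{14})^2 + (-9)^2*(e_{46})^2 = 81*(+1) + 81*(-1) = 0 (each basis 2-blade squares to minus the product of its generators' squares); cross terms between blades sharing an index anticommute and cancel. So B^2 = 0.
Answer: null-rotation, certificate B^2 = 0. The class reads off the invariant scalar 0 directly.


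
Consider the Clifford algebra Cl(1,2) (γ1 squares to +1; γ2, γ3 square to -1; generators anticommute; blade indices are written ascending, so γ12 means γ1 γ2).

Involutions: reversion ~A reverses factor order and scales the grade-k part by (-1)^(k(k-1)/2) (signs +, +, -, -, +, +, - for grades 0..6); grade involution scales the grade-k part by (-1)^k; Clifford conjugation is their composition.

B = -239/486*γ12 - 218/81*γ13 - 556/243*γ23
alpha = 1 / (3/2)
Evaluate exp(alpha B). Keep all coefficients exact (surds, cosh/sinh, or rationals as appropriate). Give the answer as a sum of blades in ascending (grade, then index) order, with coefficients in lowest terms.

B^2 term by term: the squares give (-239/486)^2*(γ12)^2 + (-218/81)^2*(γ13)^2 + (-556/243)^2*(γ23)^2 = 57121/236196*(+1) + 47524/6561*(+1) + 309136/59049*(-1) = 9/4 (each basis 2-blade squares to minus the product of its generators' squares); cross terms between blades sharing an index anticommute and cancel. So B^2 = 9/4.
B^2 = 9/4 — the series telescopes hyperbolically here: l = 3/2, alpha*l = 1, so exp(alpha B) = cosh(1) + (sinh(1)/(3/2))*B = cosh(1) + (2*sinh(1)/3)*B.
Answer: cosh(1) - 239*sinh(1)/729*γ12 - 436*sinh(1)/243*γ13 - 1112*sinh(1)/729*γ23


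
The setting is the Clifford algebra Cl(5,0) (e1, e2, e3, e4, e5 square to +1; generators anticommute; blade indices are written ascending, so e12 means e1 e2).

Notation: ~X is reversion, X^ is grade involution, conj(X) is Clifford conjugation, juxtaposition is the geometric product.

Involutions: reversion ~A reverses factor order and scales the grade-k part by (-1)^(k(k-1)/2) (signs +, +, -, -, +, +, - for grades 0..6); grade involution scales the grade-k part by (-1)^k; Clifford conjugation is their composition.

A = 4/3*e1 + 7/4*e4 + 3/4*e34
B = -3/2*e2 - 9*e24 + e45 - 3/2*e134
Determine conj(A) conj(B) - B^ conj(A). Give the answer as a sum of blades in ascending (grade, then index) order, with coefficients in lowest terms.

first term: -9/8*e1 + 63/4*e2 + 7/4*e5 - 2*e12 + 21/8*e13 - 27/4*e23 + 21/8*e24 + 2*e34 + 3/4*e35 - 12*e124 + 4/3*e145 - 9/8*e234
second term: 9/8*e1 + 63/4*e2 + 7/4*e5 + 2*e12 - 21/8*e13 - 27/4*e23 - 21/8*e24 - 2*e34 + 3/4*e35 + 12*e124 - 4/3*e145 - 9/8*e234
Answer: -9/4*e1 - 4*e12 + 21/4*e13 + 21/4*e24 + 4*e34 - 24*e124 + 8/3*e145


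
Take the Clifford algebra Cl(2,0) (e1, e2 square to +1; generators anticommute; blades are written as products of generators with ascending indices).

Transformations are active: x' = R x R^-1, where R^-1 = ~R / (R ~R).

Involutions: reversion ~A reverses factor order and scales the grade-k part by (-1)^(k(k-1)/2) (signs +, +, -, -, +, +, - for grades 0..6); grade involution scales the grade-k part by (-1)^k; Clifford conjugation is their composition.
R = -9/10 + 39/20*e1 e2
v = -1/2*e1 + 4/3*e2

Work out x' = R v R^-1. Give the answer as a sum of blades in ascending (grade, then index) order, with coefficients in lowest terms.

~R = -9/10 - 39/20*e1 e2, and R ~R = 369/80, so R^-1 = ~R / (369/80).
R v = 61/20*e1 - 9/40*e2
Answer: -283/410*e1 - 766/615*e2


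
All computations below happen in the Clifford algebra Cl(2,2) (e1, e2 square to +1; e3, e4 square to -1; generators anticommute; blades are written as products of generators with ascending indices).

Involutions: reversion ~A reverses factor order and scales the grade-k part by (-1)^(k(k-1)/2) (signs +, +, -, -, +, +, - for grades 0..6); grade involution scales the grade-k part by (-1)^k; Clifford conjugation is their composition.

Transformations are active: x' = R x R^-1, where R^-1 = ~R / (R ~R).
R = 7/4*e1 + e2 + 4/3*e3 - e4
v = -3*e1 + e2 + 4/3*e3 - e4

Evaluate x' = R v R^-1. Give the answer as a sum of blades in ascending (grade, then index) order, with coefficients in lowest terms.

~R = 7/4*e1 + e2 + 4/3*e3 - e4, and R ~R = 185/144, so R^-1 = ~R / (185/144).
R v = -253/36 + 19/4*e1 e2 + 19/3*e1 e3 - 19/4*e1 e4
Answer: -2987/185*e1 - 2209/185*e2 - 8836/555*e3 + 2209/185*e4


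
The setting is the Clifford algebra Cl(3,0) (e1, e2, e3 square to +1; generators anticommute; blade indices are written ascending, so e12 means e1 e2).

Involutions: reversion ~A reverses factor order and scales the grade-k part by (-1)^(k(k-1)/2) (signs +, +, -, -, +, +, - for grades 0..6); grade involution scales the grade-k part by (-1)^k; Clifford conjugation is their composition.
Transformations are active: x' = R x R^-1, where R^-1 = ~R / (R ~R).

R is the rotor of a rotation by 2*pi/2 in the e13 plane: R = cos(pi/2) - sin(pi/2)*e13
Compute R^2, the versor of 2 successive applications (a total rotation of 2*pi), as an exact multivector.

The rotor phase is half the rotation angle and phases add under composition, so 2 steps in the e13 plane accumulate phase 2*(pi/2) = pi: R^2 = cos(pi) - sin(pi)*e13.
cos(pi) = -1 and sin(pi) = 0, so R^2 = -1. The total rotation 2*pi is 1 full turn, so every vector returns to itself, yet the rotor is -1, on the OTHER sheet of the double cover (an odd number of 2*pi turns).
Answer: -1
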